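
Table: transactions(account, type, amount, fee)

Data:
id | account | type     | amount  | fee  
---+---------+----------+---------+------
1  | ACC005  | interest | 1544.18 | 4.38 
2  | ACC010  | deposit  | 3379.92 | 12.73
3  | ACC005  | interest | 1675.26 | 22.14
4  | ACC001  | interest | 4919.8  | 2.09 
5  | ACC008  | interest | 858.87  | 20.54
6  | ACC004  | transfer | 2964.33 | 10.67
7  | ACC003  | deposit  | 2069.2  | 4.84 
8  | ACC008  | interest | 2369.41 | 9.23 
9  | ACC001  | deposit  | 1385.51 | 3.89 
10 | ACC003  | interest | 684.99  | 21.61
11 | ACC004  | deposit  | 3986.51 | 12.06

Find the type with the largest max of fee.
SELECT type, MAX(fee) as val
FROM transactions
GROUP BY type
ORDER BY val DESC
LIMIT 1

Result: interest with max(fee) = 22.14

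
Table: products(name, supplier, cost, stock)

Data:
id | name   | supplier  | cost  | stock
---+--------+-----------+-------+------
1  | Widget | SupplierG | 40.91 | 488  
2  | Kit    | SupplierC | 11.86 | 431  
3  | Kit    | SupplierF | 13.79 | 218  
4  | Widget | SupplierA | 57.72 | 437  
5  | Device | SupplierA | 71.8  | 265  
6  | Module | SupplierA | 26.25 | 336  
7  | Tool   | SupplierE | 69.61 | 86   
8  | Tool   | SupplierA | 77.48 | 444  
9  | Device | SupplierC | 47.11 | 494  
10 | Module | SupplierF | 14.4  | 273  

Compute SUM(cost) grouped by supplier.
SELECT supplier, SUM(cost) as result
FROM products
GROUP BY supplier

Result:
  SupplierA: 233.25
  SupplierC: 58.97
  SupplierE: 69.61
  SupplierF: 28.19
  SupplierG: 40.91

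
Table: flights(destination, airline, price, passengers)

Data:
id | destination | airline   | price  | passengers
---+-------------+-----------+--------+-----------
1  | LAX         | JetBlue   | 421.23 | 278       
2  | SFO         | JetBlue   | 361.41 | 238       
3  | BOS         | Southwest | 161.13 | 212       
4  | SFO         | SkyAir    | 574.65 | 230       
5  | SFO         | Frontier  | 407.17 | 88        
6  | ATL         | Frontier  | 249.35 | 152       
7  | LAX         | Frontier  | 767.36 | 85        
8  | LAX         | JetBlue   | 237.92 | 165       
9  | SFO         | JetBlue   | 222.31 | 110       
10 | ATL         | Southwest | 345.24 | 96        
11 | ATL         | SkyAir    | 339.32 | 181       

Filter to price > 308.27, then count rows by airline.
SELECT airline, COUNT(*)
FROM flights
WHERE price > 308.27
GROUP BY airline

Note: WHERE filters rows before grouping.

Result:
  Frontier: 2
  JetBlue: 2
  SkyAir: 2
  Southwest: 1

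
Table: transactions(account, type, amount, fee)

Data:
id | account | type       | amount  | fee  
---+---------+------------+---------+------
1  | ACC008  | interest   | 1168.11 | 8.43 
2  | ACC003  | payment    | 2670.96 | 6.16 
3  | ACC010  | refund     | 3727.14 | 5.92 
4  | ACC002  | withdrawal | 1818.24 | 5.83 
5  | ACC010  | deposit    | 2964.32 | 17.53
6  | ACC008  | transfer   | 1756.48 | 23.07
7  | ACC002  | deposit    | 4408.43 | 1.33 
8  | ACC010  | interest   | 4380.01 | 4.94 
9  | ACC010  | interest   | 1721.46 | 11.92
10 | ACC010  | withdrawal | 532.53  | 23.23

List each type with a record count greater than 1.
SELECT type, COUNT(*) as cnt
FROM transactions
GROUP BY type
HAVING COUNT(*) > 1

Result:
  deposit: 2
  interest: 3
  withdrawal: 2

Note: HAVING filters groups after aggregation, WHERE filters rows before.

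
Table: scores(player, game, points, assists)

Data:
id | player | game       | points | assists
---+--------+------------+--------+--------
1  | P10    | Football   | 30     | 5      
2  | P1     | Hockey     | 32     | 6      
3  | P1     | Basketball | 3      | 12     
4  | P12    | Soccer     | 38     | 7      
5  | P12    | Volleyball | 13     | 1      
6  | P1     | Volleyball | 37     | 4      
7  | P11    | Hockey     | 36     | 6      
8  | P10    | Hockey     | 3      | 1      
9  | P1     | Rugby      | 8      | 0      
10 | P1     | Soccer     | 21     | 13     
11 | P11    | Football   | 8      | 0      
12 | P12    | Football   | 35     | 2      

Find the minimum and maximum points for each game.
SELECT game, MIN(points), MAX(points)
FROM scores
GROUP BY game

Result:
  Basketball: min=3, max=3
  Football: min=8, max=35
  Hockey: min=3, max=36
  Rugby: min=8, max=8
  Soccer: min=21, max=38
  Volleyball: min=13, max=37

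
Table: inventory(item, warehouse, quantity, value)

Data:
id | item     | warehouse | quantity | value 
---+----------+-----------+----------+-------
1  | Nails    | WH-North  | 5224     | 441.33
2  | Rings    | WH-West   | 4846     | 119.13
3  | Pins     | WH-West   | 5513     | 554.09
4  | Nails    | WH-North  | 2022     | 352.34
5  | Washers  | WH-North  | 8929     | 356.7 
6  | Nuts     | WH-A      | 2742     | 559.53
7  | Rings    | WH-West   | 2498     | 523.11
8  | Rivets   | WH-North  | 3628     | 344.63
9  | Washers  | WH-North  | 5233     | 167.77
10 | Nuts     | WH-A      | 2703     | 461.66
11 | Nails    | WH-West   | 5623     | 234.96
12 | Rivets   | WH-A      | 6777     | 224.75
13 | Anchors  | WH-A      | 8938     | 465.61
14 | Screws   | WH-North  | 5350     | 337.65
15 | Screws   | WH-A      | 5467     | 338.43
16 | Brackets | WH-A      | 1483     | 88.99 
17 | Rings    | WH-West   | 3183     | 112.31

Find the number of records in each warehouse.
SELECT warehouse, COUNT(*) as count
FROM inventory
GROUP BY warehouse

Result:
  WH-A: 6
  WH-North: 6
  WH-West: 5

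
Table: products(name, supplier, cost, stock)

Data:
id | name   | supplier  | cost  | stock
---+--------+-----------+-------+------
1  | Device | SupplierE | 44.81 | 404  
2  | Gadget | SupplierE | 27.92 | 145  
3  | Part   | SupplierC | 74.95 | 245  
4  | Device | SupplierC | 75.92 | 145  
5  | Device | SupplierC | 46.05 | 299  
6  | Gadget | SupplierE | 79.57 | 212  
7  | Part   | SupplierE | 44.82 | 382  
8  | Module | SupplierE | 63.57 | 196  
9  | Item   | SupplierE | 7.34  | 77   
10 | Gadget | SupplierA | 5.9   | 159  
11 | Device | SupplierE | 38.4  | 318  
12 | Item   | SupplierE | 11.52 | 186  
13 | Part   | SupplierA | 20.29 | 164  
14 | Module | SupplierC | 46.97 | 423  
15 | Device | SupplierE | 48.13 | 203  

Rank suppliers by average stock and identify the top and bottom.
SELECT supplier, AVG(stock)
FROM products
GROUP BY supplier
ORDER BY AVG(stock)

All groups:
  SupplierA: 161.50
  SupplierE: 235.89
  SupplierC: 278.00

Highest: SupplierC (278.00)
Lowest: SupplierA (161.50)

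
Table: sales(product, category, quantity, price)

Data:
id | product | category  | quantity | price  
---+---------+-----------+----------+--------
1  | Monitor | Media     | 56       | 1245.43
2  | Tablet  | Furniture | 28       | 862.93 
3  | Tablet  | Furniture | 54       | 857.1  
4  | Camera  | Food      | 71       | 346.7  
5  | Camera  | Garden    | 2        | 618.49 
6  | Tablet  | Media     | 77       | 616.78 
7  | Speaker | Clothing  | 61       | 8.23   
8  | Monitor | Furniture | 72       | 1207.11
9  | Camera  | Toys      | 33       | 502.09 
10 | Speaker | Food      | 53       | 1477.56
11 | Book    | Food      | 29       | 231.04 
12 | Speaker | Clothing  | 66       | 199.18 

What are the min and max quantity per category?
SELECT category, MIN(quantity), MAX(quantity)
FROM sales
GROUP BY category

Result:
  Clothing: min=61, max=66
  Food: min=29, max=71
  Furniture: min=28, max=72
  Garden: min=2, max=2
  Media: min=56, max=77
  Toys: min=33, max=33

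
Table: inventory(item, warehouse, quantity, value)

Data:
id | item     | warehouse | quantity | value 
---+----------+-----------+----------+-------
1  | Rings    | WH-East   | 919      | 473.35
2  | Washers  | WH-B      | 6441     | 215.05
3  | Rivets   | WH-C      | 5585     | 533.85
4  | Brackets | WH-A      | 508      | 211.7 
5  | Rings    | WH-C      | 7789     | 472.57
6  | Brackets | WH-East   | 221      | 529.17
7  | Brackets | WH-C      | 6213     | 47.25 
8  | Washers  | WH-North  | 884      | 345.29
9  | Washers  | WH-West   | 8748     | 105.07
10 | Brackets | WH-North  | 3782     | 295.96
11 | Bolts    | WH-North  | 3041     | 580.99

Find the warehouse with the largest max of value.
SELECT warehouse, MAX(value) as val
FROM inventory
GROUP BY warehouse
ORDER BY val DESC
LIMIT 1

Result: WH-North with max(value) = 580.99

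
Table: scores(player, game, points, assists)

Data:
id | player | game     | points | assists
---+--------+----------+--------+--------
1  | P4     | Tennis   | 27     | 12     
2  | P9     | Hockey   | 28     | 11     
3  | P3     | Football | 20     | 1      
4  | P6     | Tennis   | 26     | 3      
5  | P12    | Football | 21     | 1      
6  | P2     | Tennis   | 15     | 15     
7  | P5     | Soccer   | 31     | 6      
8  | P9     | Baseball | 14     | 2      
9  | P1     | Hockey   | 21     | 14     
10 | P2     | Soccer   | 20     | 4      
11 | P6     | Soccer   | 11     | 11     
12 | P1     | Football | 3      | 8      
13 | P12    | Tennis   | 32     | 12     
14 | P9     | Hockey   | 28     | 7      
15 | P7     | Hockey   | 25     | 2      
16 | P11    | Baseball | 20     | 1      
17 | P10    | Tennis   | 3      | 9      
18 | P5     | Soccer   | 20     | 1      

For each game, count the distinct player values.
SELECT game, COUNT(DISTINCT player)
FROM scores
GROUP BY game

Result:
  Baseball: 2 distinct
  Football: 3 distinct
  Hockey: 3 distinct
  Soccer: 3 distinct
  Tennis: 5 distinct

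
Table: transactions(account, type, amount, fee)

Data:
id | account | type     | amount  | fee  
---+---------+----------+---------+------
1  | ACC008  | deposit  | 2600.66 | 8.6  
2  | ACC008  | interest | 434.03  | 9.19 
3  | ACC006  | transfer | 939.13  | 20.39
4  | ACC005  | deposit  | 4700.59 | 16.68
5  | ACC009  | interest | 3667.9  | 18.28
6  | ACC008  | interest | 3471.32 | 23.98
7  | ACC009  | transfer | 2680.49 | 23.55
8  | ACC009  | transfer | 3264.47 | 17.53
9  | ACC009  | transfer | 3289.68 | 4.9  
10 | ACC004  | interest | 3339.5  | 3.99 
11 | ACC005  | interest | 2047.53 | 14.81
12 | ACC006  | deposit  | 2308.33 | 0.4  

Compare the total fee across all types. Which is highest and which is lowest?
SELECT type, SUM(fee)
FROM transactions
GROUP BY type
ORDER BY SUM(fee)

All groups:
  deposit: 25.68
  transfer: 66.37
  interest: 70.25

Highest: interest (70.25)
Lowest: deposit (25.68)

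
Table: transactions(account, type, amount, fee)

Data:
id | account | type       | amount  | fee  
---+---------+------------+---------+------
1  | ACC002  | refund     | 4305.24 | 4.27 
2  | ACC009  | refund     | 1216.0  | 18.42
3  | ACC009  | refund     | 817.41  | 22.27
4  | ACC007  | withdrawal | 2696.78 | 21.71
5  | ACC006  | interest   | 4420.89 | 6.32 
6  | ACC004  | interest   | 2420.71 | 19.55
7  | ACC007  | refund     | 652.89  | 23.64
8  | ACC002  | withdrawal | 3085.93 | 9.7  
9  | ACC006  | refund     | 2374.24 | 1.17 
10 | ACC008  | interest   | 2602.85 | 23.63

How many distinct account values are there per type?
SELECT type, COUNT(DISTINCT account)
FROM transactions
GROUP BY type

Result:
  interest: 3 distinct
  refund: 4 distinct
  withdrawal: 2 distinct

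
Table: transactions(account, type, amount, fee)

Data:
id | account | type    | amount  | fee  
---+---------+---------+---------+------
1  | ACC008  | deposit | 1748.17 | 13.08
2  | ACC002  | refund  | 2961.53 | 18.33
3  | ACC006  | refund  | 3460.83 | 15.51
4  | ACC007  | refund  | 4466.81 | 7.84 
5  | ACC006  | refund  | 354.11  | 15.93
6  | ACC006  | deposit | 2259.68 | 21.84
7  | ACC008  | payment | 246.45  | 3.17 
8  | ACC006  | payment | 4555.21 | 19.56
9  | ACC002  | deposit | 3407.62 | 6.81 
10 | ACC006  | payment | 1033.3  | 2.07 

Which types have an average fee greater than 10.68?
SELECT type, AVG(fee)
FROM transactions
GROUP BY type
HAVING AVG(fee) > 10.68

Result:
  deposit: avg=13.91
  refund: avg=14.40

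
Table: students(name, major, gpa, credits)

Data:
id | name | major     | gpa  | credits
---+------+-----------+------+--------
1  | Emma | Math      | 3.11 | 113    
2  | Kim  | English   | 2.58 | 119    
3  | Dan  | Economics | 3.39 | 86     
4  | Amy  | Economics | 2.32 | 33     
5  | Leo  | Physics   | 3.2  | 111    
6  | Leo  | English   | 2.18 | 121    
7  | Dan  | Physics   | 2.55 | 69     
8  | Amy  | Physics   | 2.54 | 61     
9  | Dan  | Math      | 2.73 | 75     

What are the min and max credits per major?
SELECT major, MIN(credits), MAX(credits)
FROM students
GROUP BY major

Result:
  Economics: min=33, max=86
  English: min=119, max=121
  Math: min=75, max=113
  Physics: min=61, max=111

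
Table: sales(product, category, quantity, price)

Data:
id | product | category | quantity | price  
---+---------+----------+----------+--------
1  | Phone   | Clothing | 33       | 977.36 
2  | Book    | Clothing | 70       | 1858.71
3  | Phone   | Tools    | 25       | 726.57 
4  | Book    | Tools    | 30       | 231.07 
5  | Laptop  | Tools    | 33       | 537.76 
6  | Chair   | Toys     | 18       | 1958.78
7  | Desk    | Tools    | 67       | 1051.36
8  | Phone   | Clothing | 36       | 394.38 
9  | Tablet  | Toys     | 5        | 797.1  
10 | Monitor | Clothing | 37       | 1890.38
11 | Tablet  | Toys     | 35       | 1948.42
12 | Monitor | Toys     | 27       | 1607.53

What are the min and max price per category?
SELECT category, MIN(price), MAX(price)
FROM sales
GROUP BY category

Result:
  Clothing: min=394.38, max=1890.38
  Tools: min=231.07, max=1051.36
  Toys: min=797.10, max=1958.78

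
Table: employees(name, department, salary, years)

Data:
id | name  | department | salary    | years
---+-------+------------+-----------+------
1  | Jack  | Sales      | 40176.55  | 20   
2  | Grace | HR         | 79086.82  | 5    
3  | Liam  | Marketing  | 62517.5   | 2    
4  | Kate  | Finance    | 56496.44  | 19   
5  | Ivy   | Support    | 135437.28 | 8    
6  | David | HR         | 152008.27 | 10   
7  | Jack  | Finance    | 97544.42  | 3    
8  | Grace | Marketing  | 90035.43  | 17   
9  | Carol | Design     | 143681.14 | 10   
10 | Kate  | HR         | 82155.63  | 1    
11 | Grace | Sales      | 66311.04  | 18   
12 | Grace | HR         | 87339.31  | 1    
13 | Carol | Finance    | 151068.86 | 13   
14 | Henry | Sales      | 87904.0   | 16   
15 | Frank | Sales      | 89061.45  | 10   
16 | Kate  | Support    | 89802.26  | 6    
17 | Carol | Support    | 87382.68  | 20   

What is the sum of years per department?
SELECT department, SUM(years) as result
FROM employees
GROUP BY department

Result:
  Design: 10
  Finance: 35
  HR: 17
  Marketing: 19
  Sales: 64
  Support: 34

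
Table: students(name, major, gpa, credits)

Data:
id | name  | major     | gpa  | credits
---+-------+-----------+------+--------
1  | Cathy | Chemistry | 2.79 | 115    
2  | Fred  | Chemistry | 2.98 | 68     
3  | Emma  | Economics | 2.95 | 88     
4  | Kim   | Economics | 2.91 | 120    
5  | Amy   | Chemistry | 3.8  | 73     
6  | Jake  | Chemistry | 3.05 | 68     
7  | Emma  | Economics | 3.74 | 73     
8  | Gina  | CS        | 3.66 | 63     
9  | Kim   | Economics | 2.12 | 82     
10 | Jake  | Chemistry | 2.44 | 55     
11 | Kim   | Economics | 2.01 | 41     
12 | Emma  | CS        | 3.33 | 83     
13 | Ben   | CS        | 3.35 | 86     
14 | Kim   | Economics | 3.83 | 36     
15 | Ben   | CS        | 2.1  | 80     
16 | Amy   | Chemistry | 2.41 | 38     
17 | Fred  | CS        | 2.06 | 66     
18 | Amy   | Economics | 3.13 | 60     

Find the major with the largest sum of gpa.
SELECT major, SUM(gpa) as val
FROM students
GROUP BY major
ORDER BY val DESC
LIMIT 1

Result: Economics with sum(gpa) = 20.69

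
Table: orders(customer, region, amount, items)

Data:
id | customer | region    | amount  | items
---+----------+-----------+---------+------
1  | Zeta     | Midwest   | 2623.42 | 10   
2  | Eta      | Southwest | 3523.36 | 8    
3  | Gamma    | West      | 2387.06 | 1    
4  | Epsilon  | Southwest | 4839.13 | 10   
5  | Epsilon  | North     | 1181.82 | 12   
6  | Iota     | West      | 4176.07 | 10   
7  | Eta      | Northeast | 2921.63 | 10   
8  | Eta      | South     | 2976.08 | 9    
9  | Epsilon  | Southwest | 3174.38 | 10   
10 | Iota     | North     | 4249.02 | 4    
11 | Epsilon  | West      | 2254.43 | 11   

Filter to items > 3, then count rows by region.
SELECT region, COUNT(*)
FROM orders
WHERE items > 3
GROUP BY region

Note: WHERE filters rows before grouping.

Result:
  Midwest: 1
  North: 2
  Northeast: 1
  South: 1
  Southwest: 3
  West: 2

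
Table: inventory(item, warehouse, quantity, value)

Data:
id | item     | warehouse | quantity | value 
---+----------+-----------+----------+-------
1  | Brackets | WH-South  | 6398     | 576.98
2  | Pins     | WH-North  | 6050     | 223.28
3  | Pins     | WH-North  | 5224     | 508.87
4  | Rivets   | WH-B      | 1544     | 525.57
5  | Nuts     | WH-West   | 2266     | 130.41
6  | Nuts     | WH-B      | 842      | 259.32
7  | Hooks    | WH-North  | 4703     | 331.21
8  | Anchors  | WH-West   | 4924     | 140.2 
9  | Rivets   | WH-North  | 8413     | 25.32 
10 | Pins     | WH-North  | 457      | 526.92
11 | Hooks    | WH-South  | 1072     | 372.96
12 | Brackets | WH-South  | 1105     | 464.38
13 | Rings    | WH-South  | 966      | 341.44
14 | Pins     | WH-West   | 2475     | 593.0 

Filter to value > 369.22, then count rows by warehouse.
SELECT warehouse, COUNT(*)
FROM inventory
WHERE value > 369.22
GROUP BY warehouse

Note: WHERE filters rows before grouping.

Result:
  WH-B: 1
  WH-North: 2
  WH-South: 3
  WH-West: 1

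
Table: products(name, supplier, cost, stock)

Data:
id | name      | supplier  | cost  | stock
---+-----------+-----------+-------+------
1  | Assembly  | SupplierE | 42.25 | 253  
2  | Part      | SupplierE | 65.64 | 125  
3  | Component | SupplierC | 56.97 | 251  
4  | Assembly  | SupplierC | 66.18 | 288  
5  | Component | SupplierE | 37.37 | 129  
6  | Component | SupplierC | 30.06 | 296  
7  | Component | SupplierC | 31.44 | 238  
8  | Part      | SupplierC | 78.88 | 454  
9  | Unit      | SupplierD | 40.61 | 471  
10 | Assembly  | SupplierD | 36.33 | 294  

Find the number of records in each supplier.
SELECT supplier, COUNT(*) as count
FROM products
GROUP BY supplier

Result:
  SupplierC: 5
  SupplierD: 2
  SupplierE: 3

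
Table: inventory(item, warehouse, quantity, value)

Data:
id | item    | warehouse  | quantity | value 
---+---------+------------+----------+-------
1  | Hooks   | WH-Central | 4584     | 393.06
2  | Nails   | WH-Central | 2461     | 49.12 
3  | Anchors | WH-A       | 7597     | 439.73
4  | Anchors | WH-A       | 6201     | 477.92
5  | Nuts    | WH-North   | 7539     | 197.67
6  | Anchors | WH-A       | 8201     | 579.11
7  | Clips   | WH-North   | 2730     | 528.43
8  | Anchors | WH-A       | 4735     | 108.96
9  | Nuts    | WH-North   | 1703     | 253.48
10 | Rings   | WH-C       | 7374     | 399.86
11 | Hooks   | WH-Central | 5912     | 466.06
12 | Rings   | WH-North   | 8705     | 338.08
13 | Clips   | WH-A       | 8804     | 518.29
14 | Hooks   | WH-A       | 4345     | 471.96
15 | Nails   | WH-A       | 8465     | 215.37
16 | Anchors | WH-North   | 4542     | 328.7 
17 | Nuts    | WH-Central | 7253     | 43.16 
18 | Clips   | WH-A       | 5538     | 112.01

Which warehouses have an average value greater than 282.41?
SELECT warehouse, AVG(value)
FROM inventory
GROUP BY warehouse
HAVING AVG(value) > 282.41

Result:
  WH-A: avg=365.42
  WH-C: avg=399.86
  WH-North: avg=329.27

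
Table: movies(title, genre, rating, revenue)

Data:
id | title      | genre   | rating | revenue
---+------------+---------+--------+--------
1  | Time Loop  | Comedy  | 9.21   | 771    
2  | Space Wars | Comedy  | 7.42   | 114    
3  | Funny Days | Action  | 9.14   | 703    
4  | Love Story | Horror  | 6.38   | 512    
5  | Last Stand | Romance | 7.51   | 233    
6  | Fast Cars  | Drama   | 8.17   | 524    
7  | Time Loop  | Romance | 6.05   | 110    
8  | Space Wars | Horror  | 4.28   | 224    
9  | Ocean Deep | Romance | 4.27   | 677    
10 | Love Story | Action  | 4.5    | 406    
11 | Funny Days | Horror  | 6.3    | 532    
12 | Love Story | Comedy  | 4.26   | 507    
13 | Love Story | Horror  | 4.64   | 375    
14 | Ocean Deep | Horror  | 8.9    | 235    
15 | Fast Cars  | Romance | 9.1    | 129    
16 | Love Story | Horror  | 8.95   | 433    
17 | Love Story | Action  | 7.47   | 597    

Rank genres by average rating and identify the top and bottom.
SELECT genre, AVG(rating)
FROM movies
GROUP BY genre
ORDER BY AVG(rating)

All groups:
  Horror: 6.58
  Romance: 6.73
  Comedy: 6.96
  Action: 7.04
  Drama: 8.17

Highest: Drama (8.17)
Lowest: Horror (6.58)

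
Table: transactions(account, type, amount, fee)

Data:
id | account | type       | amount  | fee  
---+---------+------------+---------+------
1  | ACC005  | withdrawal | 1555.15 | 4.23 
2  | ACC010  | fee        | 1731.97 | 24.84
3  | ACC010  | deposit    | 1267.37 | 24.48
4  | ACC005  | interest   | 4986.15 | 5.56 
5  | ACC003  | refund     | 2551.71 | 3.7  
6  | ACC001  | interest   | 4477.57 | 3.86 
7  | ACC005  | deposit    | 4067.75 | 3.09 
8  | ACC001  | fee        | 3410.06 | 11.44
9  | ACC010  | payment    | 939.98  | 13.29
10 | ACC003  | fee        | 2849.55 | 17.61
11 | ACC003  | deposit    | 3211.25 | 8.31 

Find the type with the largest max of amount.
SELECT type, MAX(amount) as val
FROM transactions
GROUP BY type
ORDER BY val DESC
LIMIT 1

Result: interest with max(amount) = 4986.15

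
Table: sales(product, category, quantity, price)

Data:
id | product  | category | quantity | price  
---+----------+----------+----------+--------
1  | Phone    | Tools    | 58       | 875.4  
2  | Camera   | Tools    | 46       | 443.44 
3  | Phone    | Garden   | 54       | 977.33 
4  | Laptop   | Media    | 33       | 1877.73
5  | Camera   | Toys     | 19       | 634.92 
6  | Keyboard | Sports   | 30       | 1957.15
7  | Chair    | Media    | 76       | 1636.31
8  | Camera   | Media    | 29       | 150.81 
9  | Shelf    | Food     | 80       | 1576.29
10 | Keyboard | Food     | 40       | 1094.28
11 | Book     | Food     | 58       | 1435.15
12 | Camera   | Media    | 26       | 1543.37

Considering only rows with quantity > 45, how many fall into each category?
SELECT category, COUNT(*)
FROM sales
WHERE quantity > 45
GROUP BY category

Note: WHERE filters rows before grouping.

Result:
  Food: 2
  Garden: 1
  Media: 1
  Tools: 2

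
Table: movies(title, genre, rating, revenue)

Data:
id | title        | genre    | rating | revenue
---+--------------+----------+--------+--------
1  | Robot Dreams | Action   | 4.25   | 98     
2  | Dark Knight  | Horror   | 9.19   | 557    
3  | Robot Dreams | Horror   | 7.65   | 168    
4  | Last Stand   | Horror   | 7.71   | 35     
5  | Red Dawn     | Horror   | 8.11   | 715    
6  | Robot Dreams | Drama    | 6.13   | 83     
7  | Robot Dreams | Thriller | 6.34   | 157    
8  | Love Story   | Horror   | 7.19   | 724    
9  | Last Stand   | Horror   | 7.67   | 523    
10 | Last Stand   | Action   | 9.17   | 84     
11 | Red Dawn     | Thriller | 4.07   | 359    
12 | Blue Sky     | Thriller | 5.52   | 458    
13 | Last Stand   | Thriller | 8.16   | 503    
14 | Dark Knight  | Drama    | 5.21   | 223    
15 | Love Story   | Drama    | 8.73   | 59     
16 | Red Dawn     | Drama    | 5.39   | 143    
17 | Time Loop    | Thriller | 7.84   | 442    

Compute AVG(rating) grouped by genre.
SELECT genre, AVG(rating) as result
FROM movies
GROUP BY genre

Result:
  Action: 6.71
  Drama: 6.37
  Horror: 7.92
  Thriller: 6.39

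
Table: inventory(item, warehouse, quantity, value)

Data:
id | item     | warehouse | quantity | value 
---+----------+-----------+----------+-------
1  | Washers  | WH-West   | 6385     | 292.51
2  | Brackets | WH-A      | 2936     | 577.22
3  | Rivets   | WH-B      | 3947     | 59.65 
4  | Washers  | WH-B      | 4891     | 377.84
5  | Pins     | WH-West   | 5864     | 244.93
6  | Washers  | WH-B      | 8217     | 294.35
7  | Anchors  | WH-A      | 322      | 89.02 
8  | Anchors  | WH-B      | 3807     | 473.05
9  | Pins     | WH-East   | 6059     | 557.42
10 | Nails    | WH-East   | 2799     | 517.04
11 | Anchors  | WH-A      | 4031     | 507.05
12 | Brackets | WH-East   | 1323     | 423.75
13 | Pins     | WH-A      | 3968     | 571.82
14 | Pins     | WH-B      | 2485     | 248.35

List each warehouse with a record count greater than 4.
SELECT warehouse, COUNT(*) as cnt
FROM inventory
GROUP BY warehouse
HAVING COUNT(*) > 4

Result:
  WH-B: 5

Note: HAVING filters groups after aggregation, WHERE filters rows before.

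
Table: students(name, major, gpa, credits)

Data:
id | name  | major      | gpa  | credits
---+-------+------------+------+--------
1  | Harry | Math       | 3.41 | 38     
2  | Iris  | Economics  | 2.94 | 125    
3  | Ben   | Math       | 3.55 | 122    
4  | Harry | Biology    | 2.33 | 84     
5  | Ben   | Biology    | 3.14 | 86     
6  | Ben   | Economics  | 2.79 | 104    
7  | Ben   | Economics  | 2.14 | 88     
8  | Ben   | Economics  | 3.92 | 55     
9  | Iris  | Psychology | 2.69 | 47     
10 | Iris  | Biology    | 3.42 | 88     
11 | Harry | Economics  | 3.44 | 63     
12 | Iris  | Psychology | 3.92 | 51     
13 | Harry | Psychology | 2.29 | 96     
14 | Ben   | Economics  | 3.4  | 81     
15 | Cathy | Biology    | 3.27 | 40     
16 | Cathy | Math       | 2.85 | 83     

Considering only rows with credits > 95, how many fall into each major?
SELECT major, COUNT(*)
FROM students
WHERE credits > 95
GROUP BY major

Note: WHERE filters rows before grouping.

Result:
  Economics: 2
  Math: 1
  Psychology: 1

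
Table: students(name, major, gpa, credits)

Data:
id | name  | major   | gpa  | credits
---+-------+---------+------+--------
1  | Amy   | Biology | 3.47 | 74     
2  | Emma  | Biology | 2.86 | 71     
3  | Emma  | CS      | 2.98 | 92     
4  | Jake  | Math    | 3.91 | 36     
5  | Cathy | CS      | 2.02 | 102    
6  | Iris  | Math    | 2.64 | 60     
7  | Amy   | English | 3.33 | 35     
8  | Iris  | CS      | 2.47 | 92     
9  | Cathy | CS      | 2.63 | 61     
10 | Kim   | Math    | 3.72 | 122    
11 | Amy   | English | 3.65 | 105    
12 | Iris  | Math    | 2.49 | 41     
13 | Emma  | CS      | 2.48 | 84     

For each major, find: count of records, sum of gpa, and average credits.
SELECT major,
       COUNT(*) as cnt,
       SUM(gpa) as total_gpa,
       AVG(credits) as avg_credits
FROM students
GROUP BY major

Result:
  Biology: 2 records, 6.33 total gpa, 72.50 avg credits
  CS: 5 records, 12.58 total gpa, 86.20 avg credits
  English: 2 records, 6.98 total gpa, 70.00 avg credits
  Math: 4 records, 12.76 total gpa, 64.75 avg credits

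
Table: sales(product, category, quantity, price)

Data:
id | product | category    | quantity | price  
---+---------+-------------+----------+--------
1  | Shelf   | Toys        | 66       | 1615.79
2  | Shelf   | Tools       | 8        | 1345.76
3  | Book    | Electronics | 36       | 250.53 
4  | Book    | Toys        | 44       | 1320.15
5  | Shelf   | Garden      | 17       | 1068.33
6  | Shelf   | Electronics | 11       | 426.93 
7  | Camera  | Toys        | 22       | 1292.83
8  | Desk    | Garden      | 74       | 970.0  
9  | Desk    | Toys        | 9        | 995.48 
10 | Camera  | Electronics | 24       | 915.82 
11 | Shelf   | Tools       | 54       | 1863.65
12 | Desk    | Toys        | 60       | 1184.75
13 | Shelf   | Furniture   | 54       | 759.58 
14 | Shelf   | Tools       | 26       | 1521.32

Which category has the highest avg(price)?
SELECT category, AVG(price) as val
FROM sales
GROUP BY category
ORDER BY val DESC
LIMIT 1

Result: Tools with avg(price) = 1576.91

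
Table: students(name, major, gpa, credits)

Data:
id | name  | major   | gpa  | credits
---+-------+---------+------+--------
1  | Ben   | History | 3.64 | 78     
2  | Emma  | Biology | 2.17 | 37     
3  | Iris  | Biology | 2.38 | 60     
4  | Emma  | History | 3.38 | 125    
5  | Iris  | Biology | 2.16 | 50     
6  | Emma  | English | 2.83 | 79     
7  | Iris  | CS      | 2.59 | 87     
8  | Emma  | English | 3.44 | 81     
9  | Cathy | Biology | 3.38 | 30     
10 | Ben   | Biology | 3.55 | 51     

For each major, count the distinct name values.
SELECT major, COUNT(DISTINCT name)
FROM students
GROUP BY major

Result:
  Biology: 4 distinct
  CS: 1 distinct
  English: 1 distinct
  History: 2 distinct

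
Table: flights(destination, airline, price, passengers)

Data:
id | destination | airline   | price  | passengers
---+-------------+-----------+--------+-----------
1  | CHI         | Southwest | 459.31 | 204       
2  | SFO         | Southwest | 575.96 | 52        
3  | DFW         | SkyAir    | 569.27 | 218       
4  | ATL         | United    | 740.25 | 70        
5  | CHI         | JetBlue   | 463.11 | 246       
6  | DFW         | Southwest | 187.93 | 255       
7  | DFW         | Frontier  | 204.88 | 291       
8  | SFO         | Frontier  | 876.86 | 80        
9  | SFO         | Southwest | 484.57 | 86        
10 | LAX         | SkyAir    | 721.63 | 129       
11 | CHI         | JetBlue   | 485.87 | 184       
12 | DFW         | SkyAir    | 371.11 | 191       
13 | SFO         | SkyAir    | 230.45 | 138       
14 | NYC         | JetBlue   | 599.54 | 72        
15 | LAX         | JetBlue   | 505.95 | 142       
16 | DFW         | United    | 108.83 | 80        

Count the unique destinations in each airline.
SELECT airline, COUNT(DISTINCT destination)
FROM flights
GROUP BY airline

Result:
  Frontier: 2 distinct
  JetBlue: 3 distinct
  SkyAir: 3 distinct
  Southwest: 3 distinct
  United: 2 distinct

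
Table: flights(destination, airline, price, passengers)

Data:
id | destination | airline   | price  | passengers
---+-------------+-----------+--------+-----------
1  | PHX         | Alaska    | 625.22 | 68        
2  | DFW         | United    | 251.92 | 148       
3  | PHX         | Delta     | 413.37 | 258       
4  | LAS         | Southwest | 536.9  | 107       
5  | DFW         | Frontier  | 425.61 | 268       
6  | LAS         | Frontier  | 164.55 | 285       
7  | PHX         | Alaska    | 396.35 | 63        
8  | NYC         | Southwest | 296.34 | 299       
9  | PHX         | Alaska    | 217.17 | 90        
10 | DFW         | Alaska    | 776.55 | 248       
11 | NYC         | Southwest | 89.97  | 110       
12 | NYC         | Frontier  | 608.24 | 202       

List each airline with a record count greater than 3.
SELECT airline, COUNT(*) as cnt
FROM flights
GROUP BY airline
HAVING COUNT(*) > 3

Result:
  Alaska: 4

Note: HAVING filters groups after aggregation, WHERE filters rows before.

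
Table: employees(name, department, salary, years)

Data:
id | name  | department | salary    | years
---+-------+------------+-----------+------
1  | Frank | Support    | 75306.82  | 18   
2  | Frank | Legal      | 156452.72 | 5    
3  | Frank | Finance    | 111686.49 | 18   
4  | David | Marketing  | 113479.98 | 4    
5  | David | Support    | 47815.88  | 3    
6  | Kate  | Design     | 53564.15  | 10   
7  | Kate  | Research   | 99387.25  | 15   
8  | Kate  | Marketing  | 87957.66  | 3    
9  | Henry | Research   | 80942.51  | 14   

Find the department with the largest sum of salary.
SELECT department, SUM(salary) as val
FROM employees
GROUP BY department
ORDER BY val DESC
LIMIT 1

Result: Marketing with sum(salary) = 201437.64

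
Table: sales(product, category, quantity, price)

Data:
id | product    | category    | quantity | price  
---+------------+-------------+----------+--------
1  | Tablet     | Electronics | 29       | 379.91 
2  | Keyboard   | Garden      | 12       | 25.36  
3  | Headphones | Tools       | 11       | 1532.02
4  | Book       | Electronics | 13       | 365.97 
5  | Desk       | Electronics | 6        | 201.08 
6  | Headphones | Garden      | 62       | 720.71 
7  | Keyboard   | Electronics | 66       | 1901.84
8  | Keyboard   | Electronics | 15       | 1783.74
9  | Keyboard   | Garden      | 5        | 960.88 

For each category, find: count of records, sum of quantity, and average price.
SELECT category,
       COUNT(*) as cnt,
       SUM(quantity) as total_quantity,
       AVG(price) as avg_price
FROM sales
GROUP BY category

Result:
  Electronics: 5 records, 129 total quantity, 926.51 avg price
  Garden: 3 records, 79 total quantity, 568.98 avg price
  Tools: 1 records, 11 total quantity, 1532.02 avg price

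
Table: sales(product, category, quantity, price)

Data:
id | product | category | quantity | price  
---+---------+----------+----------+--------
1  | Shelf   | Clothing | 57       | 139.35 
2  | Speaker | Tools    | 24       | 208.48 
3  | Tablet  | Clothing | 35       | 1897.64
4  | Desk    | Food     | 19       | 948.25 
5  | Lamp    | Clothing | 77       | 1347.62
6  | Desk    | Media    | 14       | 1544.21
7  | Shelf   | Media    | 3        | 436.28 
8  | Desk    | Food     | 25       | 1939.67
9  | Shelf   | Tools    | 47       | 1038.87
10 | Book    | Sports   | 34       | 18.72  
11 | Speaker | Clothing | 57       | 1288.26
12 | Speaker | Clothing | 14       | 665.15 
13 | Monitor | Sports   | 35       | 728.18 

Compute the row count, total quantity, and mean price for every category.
SELECT category,
       COUNT(*) as cnt,
       SUM(quantity) as total_quantity,
       AVG(price) as avg_price
FROM sales
GROUP BY category

Result:
  Clothing: 5 records, 240 total quantity, 1067.60 avg price
  Food: 2 records, 44 total quantity, 1443.96 avg price
  Media: 2 records, 17 total quantity, 990.25 avg price
  Sports: 2 records, 69 total quantity, 373.45 avg price
  Tools: 2 records, 71 total quantity, 623.68 avg price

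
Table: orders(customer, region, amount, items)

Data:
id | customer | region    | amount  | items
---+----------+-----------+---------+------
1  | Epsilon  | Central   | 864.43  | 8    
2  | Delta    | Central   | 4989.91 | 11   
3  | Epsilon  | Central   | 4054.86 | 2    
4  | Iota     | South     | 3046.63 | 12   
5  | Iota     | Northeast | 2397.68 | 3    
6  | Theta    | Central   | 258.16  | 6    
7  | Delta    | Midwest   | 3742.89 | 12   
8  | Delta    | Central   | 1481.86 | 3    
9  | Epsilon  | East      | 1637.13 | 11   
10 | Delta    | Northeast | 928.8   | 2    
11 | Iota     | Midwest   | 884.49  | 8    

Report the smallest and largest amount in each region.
SELECT region, MIN(amount), MAX(amount)
FROM orders
GROUP BY region

Result:
  Central: min=258.16, max=4989.91
  East: min=1637.13, max=1637.13
  Midwest: min=884.49, max=3742.89
  Northeast: min=928.80, max=2397.68
  South: min=3046.63, max=3046.63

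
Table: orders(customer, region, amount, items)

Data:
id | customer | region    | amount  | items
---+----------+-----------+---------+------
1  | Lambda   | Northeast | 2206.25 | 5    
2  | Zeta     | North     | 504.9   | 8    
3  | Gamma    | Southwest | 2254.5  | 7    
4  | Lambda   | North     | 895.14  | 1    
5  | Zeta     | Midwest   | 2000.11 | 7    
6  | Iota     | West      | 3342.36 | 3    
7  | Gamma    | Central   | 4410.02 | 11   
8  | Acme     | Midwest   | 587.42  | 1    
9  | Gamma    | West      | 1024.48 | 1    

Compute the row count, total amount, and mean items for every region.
SELECT region,
       COUNT(*) as cnt,
       SUM(amount) as total_amount,
       AVG(items) as avg_items
FROM orders
GROUP BY region

Result:
  Central: 1 records, 4410.02 total amount, 11.00 avg items
  Midwest: 2 records, 2587.53 total amount, 4.00 avg items
  North: 2 records, 1400.04 total amount, 4.50 avg items
  Northeast: 1 records, 2206.25 total amount, 5.00 avg items
  Southwest: 1 records, 2254.50 total amount, 7.00 avg items
  West: 2 records, 4366.84 total amount, 2.00 avg items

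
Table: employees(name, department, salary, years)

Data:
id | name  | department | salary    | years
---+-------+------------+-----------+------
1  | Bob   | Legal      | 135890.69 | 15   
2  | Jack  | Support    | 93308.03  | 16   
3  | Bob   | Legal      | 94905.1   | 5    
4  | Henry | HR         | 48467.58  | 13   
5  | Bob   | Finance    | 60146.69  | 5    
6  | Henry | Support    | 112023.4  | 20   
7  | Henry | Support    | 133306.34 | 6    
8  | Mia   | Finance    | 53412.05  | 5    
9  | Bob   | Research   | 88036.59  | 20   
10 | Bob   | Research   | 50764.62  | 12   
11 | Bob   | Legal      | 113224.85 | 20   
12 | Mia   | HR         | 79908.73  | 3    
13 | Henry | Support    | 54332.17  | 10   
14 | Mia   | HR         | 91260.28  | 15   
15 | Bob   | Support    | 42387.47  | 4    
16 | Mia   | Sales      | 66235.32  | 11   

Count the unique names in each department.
SELECT department, COUNT(DISTINCT name)
FROM employees
GROUP BY department

Result:
  Finance: 2 distinct
  HR: 2 distinct
  Legal: 1 distinct
  Research: 1 distinct
  Sales: 1 distinct
  Support: 3 distinct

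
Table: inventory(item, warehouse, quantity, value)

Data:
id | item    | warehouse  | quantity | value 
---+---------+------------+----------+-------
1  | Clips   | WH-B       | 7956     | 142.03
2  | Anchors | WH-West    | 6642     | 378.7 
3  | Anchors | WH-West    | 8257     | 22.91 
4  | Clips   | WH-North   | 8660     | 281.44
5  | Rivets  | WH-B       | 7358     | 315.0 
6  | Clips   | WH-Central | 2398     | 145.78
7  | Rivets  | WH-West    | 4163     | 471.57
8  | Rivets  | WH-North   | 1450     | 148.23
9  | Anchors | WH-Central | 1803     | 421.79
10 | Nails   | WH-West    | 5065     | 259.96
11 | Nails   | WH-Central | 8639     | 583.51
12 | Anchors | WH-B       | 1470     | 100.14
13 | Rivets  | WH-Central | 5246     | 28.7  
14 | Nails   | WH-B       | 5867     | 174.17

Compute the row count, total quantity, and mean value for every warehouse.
SELECT warehouse,
       COUNT(*) as cnt,
       SUM(quantity) as total_quantity,
       AVG(value) as avg_value
FROM inventory
GROUP BY warehouse

Result:
  WH-B: 4 records, 22651 total quantity, 182.84 avg value
  WH-Central: 4 records, 18086 total quantity, 294.95 avg value
  WH-North: 2 records, 10110 total quantity, 214.84 avg value
  WH-West: 4 records, 24127 total quantity, 283.29 avg value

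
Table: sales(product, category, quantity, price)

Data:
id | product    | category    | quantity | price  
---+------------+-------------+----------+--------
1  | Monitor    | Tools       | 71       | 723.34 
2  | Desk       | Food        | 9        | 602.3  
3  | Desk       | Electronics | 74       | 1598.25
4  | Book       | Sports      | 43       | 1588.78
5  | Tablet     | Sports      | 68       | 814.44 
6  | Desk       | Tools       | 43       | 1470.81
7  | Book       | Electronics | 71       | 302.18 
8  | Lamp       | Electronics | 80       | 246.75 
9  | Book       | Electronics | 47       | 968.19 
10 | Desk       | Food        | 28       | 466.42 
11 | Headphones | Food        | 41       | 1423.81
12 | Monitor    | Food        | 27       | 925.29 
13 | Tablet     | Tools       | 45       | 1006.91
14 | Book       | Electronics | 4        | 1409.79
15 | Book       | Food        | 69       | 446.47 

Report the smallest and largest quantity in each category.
SELECT category, MIN(quantity), MAX(quantity)
FROM sales
GROUP BY category

Result:
  Electronics: min=4, max=80
  Food: min=9, max=69
  Sports: min=43, max=68
  Tools: min=43, max=71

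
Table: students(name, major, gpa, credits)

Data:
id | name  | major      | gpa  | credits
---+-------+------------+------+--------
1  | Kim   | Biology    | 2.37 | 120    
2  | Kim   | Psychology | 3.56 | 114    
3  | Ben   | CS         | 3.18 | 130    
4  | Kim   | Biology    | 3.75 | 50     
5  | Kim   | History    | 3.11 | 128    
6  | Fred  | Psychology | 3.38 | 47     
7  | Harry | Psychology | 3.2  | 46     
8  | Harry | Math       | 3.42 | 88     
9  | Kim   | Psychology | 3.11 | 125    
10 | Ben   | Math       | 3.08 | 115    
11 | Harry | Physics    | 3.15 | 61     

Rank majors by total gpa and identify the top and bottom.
SELECT major, SUM(gpa)
FROM students
GROUP BY major
ORDER BY SUM(gpa)

All groups:
  History: 3.11
  Physics: 3.15
  CS: 3.18
  Biology: 6.12
  Math: 6.50
  Psychology: 13.25

Highest: Psychology (13.25)
Lowest: History (3.11)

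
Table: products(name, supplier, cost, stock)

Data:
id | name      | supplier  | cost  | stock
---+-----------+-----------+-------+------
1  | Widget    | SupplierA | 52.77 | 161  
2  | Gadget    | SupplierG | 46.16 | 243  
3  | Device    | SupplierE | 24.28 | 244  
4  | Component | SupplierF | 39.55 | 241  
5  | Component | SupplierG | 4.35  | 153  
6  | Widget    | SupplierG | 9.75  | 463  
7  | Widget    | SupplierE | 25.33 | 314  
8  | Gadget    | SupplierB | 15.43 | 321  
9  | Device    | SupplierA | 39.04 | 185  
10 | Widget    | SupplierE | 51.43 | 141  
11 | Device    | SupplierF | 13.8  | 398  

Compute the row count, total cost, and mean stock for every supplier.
SELECT supplier,
       COUNT(*) as cnt,
       SUM(cost) as total_cost,
       AVG(stock) as avg_stock
FROM products
GROUP BY supplier

Result:
  SupplierA: 2 records, 91.81 total cost, 173.00 avg stock
  SupplierB: 1 records, 15.43 total cost, 321.00 avg stock
  SupplierE: 3 records, 101.04 total cost, 233.00 avg stock
  SupplierF: 2 records, 53.35 total cost, 319.50 avg stock
  SupplierG: 3 records, 60.26 total cost, 286.33 avg stock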